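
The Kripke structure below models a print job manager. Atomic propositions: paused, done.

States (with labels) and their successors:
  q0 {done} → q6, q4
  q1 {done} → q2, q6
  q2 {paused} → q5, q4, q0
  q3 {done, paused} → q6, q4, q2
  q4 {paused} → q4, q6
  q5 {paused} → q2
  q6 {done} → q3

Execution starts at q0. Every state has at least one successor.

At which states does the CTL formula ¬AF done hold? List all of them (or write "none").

States satisfying done: {q0, q1, q3, q6}.
States satisfying AF done: {q0, q1, q3, q6}.
States satisfying ¬AF done: {q2, q4, q5}.

{q2, q4, q5}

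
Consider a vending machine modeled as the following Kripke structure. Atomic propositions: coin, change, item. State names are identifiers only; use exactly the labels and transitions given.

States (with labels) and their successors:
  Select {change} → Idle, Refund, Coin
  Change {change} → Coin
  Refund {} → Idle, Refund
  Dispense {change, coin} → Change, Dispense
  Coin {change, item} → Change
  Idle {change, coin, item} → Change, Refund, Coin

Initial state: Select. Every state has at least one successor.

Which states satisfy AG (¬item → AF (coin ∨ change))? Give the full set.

{Change, Dispense, Coin}

States satisfying ¬item → AF (coin ∨ change): {Select, Change, Dispense, Coin, Idle}.
States satisfying AG (¬item → AF (coin ∨ change)): {Change, Dispense, Coin}.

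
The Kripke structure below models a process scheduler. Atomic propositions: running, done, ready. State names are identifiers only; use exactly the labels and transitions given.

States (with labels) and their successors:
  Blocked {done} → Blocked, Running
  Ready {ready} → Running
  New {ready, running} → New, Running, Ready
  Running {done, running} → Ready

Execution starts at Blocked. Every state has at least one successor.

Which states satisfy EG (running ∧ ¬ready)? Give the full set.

none

States satisfying running ∧ ¬ready: {Running}.
States satisfying EG (running ∧ ¬ready): ∅.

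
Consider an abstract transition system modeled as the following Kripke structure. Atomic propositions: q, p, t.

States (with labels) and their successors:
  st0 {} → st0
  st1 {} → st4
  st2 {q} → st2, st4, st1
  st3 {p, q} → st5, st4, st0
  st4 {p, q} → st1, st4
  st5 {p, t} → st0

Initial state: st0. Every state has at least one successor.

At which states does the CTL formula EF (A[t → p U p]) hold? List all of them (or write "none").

{st1, st2, st3, st4, st5}

States satisfying A[t → p U p]: {st1, st3, st4, st5}.
States satisfying EF (A[t → p U p]): {st1, st2, st3, st4, st5}.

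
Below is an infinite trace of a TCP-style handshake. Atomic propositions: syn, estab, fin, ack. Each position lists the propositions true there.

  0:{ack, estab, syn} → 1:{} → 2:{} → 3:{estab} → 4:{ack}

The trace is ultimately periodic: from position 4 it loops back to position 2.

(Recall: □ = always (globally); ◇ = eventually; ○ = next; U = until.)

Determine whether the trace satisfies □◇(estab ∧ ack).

No

◇(estab ∧ ack) must hold at every position from 0 onward. It fails at position 1, so □◇(estab ∧ ack) is false.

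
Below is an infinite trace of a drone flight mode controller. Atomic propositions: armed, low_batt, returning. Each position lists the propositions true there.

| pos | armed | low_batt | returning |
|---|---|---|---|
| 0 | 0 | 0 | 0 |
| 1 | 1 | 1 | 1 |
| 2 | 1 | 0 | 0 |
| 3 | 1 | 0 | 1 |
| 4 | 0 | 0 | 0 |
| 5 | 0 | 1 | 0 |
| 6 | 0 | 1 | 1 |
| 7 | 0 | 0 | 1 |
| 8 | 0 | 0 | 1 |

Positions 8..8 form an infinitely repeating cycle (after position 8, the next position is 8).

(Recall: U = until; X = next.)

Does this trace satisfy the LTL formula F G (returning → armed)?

Violated

G (returning → armed) is false at every position 0..8, so it never becomes true and F G (returning → armed) fails.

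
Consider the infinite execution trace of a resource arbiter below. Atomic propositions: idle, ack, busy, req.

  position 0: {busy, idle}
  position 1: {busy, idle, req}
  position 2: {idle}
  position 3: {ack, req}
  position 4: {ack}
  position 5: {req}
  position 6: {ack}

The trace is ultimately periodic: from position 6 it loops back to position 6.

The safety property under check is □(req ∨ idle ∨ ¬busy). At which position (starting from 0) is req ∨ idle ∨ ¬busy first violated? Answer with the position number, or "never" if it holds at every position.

never

req ∨ idle ∨ ¬busy holds at every position 0..6, and those are all the positions the trace ever visits, so the invariant □(req ∨ idle ∨ ¬busy) is never violated.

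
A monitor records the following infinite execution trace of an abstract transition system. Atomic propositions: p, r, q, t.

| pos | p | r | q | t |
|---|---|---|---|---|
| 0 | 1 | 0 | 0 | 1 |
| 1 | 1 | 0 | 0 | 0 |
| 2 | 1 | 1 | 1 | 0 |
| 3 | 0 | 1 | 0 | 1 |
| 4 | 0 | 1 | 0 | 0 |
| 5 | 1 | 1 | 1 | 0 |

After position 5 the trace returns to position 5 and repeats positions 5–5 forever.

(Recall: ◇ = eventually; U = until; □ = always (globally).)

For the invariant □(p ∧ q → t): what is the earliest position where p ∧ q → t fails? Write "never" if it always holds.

2

Check p ∧ q → t at each position in order: 0 ✓, 1 ✓.
At position 2 the labels are {p, q, r}, so p ∧ q → t is false there. This is the first violation.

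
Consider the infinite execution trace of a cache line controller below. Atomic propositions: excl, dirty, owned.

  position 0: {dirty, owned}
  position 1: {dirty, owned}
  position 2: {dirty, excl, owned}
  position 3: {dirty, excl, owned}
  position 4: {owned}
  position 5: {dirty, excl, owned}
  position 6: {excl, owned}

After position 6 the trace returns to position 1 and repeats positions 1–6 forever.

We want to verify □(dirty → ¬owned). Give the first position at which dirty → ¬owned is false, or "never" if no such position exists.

0

At position 0 the labels are {dirty, owned}, so dirty → ¬owned is false there. This is the first violation.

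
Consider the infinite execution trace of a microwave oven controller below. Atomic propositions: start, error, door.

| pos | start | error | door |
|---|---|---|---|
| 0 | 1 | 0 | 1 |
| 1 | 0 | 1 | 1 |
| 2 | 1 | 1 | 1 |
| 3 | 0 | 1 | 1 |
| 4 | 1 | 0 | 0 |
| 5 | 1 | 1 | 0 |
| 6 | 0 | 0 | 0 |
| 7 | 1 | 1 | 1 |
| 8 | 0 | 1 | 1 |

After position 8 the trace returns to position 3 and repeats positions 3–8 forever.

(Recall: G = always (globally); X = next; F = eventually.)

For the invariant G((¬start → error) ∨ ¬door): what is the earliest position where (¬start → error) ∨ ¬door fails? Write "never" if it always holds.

never

(¬start → error) ∨ ¬door holds at every position 0..8, and those are all the positions the trace ever visits, so the invariant G((¬start → error) ∨ ¬door) is never violated.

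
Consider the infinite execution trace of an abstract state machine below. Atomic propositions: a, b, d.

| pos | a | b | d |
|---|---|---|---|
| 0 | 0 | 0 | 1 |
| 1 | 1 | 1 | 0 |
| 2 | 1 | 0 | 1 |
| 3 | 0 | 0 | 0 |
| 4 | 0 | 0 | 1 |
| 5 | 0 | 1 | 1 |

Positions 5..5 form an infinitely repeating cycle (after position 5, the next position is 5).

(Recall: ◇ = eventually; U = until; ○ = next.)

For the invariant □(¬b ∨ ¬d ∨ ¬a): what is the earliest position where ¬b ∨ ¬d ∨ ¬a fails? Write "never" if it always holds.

¬b ∨ ¬d ∨ ¬a holds at every position 0..5, and those are all the positions the trace ever visits, so the invariant □(¬b ∨ ¬d ∨ ¬a) is never violated.

never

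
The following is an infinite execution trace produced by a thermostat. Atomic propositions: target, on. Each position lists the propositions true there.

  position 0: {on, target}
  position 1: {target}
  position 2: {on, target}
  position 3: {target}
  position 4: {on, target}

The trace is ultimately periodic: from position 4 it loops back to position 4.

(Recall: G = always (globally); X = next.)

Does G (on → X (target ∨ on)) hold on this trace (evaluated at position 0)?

on → X (target ∨ on) holds at every position 0..4, and those are all positions ever visited, so G (on → X (target ∨ on)) holds.
Positions where on holds: 0, 2, 4.
Check X (target ∨ on) at each: 0→ok, 2→ok, 4→ok.

Yes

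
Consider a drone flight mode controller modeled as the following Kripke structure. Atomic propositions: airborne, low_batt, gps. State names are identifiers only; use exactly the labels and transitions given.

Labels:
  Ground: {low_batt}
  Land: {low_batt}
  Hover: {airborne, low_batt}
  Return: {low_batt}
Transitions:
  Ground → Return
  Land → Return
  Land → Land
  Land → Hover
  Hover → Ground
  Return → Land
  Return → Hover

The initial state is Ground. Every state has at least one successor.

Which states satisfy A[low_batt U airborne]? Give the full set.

{Hover}

States satisfying low_batt: {Ground, Land, Hover, Return}.
States satisfying airborne: {Hover}.
States satisfying A[low_batt U airborne]: {Hover}.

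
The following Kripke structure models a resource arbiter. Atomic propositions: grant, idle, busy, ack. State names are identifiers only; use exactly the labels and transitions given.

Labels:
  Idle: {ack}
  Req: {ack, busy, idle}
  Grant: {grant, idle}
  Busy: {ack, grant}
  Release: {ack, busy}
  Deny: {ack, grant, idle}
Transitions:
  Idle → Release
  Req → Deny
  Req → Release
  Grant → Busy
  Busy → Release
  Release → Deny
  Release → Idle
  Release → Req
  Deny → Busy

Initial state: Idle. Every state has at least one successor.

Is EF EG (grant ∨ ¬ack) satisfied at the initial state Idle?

States satisfying EG (grant ∨ ¬ack): ∅.
States satisfying EF EG (grant ∨ ¬ack): ∅.
No suitable path/successor from Idle witnesses the formula.
Idle ∉ Sat(EF EG (grant ∨ ¬ack)).

No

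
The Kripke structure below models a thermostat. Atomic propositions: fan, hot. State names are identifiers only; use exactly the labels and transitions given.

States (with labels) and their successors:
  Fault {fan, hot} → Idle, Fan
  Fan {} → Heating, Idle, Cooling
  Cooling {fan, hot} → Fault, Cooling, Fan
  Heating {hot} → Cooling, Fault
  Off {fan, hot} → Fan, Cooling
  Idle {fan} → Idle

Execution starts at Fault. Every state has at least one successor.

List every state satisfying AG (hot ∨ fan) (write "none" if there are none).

{Idle}

States satisfying hot ∨ fan: {Fault, Cooling, Heating, Off, Idle}.
States satisfying AG (hot ∨ fan): {Idle}.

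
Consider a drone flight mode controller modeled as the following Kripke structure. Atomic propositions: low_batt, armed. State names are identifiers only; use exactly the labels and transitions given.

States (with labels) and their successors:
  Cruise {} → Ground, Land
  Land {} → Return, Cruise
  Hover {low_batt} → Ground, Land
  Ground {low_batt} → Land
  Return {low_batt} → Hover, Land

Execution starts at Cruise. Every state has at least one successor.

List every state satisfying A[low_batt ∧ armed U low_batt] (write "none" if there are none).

States satisfying low_batt ∧ armed: ∅.
States satisfying low_batt: {Hover, Ground, Return}.
States satisfying A[low_batt ∧ armed U low_batt]: {Hover, Ground, Return}.

{Hover, Ground, Return}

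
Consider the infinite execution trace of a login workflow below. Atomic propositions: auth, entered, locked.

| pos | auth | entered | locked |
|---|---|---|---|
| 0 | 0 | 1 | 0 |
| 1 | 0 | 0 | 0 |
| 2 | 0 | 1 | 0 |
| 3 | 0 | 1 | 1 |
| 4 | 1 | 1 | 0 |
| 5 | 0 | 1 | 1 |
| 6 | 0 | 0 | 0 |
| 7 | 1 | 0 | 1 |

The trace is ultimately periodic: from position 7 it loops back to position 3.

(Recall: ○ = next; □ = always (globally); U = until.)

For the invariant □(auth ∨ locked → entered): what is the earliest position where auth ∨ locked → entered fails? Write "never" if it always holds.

Check auth ∨ locked → entered at each position in order: 0 ✓, 1 ✓, 2 ✓, 3 ✓, 4 ✓, 5 ✓, 6 ✓.
At position 7 the labels are {auth, locked}, so auth ∨ locked → entered is false there. This is the first violation.

7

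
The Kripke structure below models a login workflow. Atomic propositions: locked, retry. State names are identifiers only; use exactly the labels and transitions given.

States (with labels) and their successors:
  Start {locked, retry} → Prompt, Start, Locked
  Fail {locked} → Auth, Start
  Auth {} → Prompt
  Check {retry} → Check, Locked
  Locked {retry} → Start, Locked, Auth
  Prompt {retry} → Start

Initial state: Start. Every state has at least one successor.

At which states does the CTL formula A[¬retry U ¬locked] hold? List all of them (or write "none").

States satisfying ¬retry: {Fail, Auth}.
States satisfying ¬locked: {Auth, Check, Locked, Prompt}.
States satisfying A[¬retry U ¬locked]: {Auth, Check, Locked, Prompt}.

{Auth, Check, Locked, Prompt}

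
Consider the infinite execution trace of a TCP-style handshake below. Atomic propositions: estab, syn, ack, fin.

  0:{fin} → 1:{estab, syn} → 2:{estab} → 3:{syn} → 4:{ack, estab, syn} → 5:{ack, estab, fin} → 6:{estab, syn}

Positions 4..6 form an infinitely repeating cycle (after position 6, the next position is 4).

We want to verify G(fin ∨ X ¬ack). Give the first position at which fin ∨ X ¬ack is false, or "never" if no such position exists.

3

Check fin ∨ X ¬ack at each position in order: 0 ✓, 1 ✓, 2 ✓.
At position 3 the labels are {syn} and the next position 4 has {ack, estab, syn}, so fin ∨ X ¬ack is false there. This is the first violation.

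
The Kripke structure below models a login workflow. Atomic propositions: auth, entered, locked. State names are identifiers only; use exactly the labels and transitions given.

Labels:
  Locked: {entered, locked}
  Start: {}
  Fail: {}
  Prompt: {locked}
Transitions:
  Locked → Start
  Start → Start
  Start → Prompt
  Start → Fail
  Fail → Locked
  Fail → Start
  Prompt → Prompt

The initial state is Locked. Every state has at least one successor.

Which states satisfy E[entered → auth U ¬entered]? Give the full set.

States satisfying entered → auth: {Start, Fail, Prompt}.
States satisfying ¬entered: {Start, Fail, Prompt}.
States satisfying E[entered → auth U ¬entered]: {Start, Fail, Prompt}.

{Start, Fail, Prompt}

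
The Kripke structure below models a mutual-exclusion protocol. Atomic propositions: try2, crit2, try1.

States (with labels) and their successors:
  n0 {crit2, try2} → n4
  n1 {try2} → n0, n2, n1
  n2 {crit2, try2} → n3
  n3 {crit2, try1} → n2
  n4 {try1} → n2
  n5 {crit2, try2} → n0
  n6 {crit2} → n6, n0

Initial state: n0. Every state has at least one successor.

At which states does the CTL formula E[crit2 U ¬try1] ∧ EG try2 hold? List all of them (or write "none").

{n1}

States satisfying crit2: {n0, n2, n3, n5, n6}.
States satisfying ¬try1: {n0, n1, n2, n5, n6}.
States satisfying E[crit2 U ¬try1]: {n0, n1, n2, n3, n5, n6}.
States satisfying try2: {n0, n1, n2, n5}.
States satisfying EG try2: {n1}.
States satisfying E[crit2 U ¬try1] ∧ EG try2: {n1}.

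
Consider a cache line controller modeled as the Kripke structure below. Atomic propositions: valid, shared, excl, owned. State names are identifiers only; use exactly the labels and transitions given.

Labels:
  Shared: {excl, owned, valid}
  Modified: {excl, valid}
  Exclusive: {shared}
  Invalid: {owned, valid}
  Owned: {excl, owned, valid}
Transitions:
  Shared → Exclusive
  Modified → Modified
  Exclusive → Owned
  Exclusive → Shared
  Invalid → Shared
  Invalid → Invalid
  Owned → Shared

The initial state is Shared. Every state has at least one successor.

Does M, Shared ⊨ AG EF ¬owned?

States satisfying EF ¬owned: {Shared, Modified, Exclusive, Invalid, Owned}.
States satisfying AG EF ¬owned: {Shared, Modified, Exclusive, Invalid, Owned}.
Every state reachable from Shared satisfies EF ¬owned.
Shared ∈ Sat(AG EF ¬owned).

Satisfied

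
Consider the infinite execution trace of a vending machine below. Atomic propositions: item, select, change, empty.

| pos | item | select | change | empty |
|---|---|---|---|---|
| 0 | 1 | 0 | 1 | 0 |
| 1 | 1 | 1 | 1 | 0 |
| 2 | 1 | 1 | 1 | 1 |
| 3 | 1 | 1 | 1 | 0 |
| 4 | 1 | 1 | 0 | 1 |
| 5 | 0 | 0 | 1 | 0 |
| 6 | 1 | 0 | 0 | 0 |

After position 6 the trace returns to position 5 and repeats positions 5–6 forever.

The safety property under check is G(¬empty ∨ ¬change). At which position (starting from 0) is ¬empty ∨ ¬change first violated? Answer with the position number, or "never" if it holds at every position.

2

Check ¬empty ∨ ¬change at each position in order: 0 ✓, 1 ✓.
At position 2 the labels are {change, empty, item, select}, so ¬empty ∨ ¬change is false there. This is the first violation.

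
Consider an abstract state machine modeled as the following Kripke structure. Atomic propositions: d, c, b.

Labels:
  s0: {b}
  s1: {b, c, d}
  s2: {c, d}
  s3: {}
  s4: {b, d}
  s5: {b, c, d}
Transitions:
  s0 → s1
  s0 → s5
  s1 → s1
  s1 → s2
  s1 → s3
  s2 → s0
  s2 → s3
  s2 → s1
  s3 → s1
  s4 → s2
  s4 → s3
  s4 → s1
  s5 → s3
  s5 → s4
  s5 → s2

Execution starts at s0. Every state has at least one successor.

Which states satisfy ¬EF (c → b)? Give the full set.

none

States satisfying c → b: {s0, s1, s3, s4, s5}.
States satisfying EF (c → b): {s0, s1, s2, s3, s4, s5}.
States satisfying ¬EF (c → b): ∅.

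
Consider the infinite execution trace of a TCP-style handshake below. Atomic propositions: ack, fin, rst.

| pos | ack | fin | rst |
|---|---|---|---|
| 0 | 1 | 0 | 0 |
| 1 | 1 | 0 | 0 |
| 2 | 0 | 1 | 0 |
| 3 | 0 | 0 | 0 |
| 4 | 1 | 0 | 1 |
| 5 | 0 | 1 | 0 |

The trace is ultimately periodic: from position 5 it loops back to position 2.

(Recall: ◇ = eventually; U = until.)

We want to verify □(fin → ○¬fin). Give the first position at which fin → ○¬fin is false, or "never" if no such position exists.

5

Check fin → ○¬fin at each position in order: 0 ✓, 1 ✓, 2 ✓, 3 ✓, 4 ✓.
At position 5 the labels are {fin} and the next position 2 has {fin}, so fin → ○¬fin is false there. This is the first violation.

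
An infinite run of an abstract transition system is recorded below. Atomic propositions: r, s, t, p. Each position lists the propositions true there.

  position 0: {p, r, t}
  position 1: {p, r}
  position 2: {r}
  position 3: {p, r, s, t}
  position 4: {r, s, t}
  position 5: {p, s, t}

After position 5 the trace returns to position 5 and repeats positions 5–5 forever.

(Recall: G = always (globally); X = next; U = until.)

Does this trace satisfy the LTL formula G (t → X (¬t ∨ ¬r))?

Violated

t → X (¬t ∨ ¬r) must hold at every position from 0 onward. It fails at position 3, so G (t → X (¬t ∨ ¬r)) is false.
Positions where t holds: 0, 3, 4, 5.
Check X (¬t ∨ ¬r) at each: 0→ok, 3→fails, 4→ok, 5→ok.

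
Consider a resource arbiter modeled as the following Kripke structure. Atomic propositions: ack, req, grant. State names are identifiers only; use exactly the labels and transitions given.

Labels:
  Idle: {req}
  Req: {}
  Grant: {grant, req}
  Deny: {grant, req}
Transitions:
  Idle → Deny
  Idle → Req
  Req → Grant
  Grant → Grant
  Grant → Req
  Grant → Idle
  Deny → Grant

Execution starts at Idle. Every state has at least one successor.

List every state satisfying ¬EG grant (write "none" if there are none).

{Idle, Req}

States satisfying grant: {Grant, Deny}.
States satisfying EG grant: {Grant, Deny}.
States satisfying ¬EG grant: {Idle, Req}.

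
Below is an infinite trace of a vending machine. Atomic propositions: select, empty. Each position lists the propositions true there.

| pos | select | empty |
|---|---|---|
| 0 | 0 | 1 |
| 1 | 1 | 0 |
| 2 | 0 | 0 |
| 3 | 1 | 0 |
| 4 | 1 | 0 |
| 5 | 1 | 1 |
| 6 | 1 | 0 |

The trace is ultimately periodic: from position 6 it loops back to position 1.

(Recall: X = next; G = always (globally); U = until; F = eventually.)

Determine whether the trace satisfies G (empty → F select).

empty → F select holds at every position 0..6, and those are all positions ever visited, so G (empty → F select) holds.
Positions where empty holds: 0, 5.
Check F select at each: 0→ok, 5→ok.

Holds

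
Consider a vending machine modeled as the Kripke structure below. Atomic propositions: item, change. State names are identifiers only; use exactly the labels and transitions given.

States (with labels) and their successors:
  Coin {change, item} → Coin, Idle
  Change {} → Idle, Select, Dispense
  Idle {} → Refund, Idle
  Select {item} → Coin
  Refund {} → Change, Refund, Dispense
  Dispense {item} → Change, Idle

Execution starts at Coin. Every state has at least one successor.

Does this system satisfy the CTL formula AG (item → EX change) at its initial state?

States satisfying item → EX change: {Coin, Change, Idle, Select, Refund}.
States satisfying AG (item → EX change): ∅.
Dispense is reachable from Coin and violates item → EX change, so AG fails at Coin.
Coin ∉ Sat(AG (item → EX change)).

No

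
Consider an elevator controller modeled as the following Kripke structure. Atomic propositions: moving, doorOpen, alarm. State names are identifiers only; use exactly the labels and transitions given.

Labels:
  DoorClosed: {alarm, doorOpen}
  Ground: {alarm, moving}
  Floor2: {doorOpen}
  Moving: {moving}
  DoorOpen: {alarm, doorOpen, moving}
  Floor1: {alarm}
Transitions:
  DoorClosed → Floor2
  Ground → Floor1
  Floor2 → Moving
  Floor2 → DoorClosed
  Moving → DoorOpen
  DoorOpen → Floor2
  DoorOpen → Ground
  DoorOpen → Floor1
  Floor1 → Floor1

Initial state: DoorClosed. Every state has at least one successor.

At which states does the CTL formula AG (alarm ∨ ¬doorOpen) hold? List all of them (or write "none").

{Ground, Floor1}

States satisfying alarm ∨ ¬doorOpen: {DoorClosed, Ground, Moving, DoorOpen, Floor1}.
States satisfying AG (alarm ∨ ¬doorOpen): {Ground, Floor1}.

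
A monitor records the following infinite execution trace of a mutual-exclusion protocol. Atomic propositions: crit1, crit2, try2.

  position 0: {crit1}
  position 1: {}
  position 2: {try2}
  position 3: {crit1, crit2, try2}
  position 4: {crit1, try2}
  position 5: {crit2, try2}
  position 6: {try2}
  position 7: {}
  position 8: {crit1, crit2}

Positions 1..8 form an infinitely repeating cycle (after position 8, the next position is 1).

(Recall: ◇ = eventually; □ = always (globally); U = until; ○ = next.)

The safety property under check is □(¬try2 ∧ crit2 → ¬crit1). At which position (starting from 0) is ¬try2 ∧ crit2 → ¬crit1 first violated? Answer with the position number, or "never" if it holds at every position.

Check ¬try2 ∧ crit2 → ¬crit1 at each position in order: 0 ✓, 1 ✓, 2 ✓, 3 ✓, 4 ✓, 5 ✓, 6 ✓, 7 ✓.
At position 8 the labels are {crit1, crit2}, so ¬try2 ∧ crit2 → ¬crit1 is false there. This is the first violation.

8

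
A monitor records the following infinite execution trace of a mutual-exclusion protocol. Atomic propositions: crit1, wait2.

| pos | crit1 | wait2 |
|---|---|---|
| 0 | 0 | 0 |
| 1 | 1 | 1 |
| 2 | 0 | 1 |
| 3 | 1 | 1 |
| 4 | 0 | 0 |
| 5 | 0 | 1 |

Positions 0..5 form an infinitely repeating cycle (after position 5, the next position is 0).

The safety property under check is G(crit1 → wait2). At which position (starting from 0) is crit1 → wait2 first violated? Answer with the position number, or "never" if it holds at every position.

crit1 → wait2 holds at every position 0..5, and those are all the positions the trace ever visits, so the invariant G(crit1 → wait2) is never violated.

never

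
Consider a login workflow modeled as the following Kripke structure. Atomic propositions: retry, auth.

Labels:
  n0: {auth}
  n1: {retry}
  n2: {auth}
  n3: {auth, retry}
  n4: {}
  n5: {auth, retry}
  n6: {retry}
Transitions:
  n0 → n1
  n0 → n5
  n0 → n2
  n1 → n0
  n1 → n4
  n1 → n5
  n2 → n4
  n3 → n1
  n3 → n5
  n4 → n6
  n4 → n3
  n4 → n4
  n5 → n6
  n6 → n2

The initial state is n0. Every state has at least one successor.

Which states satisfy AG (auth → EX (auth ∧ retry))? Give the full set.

States satisfying auth → EX (auth ∧ retry): {n0, n1, n3, n4, n6}.
States satisfying AG (auth → EX (auth ∧ retry)): ∅.

none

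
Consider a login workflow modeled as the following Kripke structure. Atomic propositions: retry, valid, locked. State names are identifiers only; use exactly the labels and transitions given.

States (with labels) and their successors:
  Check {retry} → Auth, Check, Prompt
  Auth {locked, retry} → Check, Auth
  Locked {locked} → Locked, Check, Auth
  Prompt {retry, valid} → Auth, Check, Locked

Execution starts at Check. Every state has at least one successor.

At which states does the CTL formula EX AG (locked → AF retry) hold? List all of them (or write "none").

none

States satisfying AG (locked → AF retry): ∅.
States satisfying EX AG (locked → AF retry): ∅.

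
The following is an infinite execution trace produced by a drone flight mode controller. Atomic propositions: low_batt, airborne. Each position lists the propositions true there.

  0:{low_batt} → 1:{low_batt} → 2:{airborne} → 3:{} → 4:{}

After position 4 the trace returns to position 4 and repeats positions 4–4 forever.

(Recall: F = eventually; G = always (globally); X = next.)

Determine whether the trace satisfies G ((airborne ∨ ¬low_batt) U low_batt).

Does not hold

(airborne ∨ ¬low_batt) U low_batt must hold at every position from 0 onward. It fails at position 2, so G ((airborne ∨ ¬low_batt) U low_batt) is false.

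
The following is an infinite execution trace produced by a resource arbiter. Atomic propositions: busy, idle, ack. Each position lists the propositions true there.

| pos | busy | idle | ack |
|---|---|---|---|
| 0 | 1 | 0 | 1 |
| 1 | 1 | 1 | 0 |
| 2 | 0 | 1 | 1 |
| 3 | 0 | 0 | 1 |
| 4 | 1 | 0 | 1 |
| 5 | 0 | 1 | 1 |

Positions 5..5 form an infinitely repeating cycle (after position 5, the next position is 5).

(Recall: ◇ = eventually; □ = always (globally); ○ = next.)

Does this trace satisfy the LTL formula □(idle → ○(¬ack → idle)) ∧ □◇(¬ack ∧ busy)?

idle → ○(¬ack → idle) holds at every position 0..5, and those are all positions ever visited, so □(idle → ○(¬ack → idle)) holds.
Positions where idle holds: 1, 2, 5.
Check ○(¬ack → idle) at each: 1→ok, 2→ok, 5→ok.
◇(¬ack ∧ busy) must hold at every position from 0 onward. It fails at position 2, so □◇(¬ack ∧ busy) is false.
At position 0: □(idle → ○(¬ack → idle)) is true; □◇(¬ack ∧ busy) is false; so □(idle → ○(¬ack → idle)) ∧ □◇(¬ack ∧ busy) is false.

No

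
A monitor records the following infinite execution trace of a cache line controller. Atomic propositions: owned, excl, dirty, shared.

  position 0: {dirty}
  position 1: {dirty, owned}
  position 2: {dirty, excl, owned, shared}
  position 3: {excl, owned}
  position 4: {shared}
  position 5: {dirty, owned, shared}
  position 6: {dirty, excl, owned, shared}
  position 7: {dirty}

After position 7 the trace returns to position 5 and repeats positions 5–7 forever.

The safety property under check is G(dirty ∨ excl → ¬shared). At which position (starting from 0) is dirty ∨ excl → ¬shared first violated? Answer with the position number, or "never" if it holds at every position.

2

Check dirty ∨ excl → ¬shared at each position in order: 0 ✓, 1 ✓.
At position 2 the labels are {dirty, excl, owned, shared}, so dirty ∨ excl → ¬shared is false there. This is the first violation.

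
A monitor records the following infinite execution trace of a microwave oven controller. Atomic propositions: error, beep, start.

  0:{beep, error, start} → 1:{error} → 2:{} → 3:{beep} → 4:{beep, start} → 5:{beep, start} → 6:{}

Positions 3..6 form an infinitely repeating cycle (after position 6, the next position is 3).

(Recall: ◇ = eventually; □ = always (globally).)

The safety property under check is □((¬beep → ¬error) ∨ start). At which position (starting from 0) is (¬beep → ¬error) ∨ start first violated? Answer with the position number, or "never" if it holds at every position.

1

Check (¬beep → ¬error) ∨ start at each position in order: 0 ✓.
At position 1 the labels are {error}, so (¬beep → ¬error) ∨ start is false there. This is the first violation.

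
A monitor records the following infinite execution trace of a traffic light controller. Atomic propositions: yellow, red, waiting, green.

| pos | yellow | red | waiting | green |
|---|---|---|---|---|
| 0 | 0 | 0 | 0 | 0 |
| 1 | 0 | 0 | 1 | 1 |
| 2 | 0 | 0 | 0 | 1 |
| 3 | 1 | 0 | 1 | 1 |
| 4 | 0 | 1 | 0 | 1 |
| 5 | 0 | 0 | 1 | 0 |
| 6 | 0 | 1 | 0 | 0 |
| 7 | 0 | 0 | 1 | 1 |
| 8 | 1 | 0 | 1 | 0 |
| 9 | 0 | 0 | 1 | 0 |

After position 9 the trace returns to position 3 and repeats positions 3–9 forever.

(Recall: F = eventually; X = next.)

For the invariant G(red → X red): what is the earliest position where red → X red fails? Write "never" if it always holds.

Check red → X red at each position in order: 0 ✓, 1 ✓, 2 ✓, 3 ✓.
At position 4 the labels are {green, red} and the next position 5 has {waiting}, so red → X red is false there. This is the first violation.

4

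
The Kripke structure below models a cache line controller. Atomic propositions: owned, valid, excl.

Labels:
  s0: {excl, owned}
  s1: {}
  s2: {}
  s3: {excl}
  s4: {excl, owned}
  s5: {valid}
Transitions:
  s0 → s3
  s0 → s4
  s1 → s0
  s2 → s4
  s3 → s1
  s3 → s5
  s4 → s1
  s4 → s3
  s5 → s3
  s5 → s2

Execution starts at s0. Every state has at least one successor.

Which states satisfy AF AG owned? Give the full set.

none

States satisfying AG owned: ∅.
States satisfying AF AG owned: ∅.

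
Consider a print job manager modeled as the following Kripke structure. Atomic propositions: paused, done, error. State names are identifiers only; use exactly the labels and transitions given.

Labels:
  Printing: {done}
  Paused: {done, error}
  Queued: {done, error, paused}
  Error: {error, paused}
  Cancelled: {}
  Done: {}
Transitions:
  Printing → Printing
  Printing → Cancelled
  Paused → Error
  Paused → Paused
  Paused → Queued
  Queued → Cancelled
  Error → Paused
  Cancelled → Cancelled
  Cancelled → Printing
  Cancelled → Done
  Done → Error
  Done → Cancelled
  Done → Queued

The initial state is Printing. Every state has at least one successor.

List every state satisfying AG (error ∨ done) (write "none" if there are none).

States satisfying error ∨ done: {Printing, Paused, Queued, Error}.
States satisfying AG (error ∨ done): ∅.

none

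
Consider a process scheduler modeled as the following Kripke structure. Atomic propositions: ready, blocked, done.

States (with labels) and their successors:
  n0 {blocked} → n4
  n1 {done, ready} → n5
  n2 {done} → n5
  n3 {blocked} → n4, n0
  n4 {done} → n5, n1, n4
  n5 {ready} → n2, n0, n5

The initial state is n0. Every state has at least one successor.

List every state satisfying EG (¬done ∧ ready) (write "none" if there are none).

States satisfying ¬done ∧ ready: {n5}.
States satisfying EG (¬done ∧ ready): {n5}.

{n5}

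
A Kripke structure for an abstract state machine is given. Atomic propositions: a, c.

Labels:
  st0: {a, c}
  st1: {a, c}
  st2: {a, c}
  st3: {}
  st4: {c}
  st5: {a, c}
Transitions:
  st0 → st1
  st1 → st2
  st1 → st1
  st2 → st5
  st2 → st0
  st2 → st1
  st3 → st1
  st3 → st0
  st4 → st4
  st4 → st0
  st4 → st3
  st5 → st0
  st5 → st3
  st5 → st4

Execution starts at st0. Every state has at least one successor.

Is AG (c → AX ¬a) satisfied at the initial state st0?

States satisfying c → AX ¬a: {st3}.
States satisfying AG (c → AX ¬a): ∅.
st0 is reachable from st0 and violates c → AX ¬a, so AG fails at st0.
st0 ∉ Sat(AG (c → AX ¬a)).

Does not hold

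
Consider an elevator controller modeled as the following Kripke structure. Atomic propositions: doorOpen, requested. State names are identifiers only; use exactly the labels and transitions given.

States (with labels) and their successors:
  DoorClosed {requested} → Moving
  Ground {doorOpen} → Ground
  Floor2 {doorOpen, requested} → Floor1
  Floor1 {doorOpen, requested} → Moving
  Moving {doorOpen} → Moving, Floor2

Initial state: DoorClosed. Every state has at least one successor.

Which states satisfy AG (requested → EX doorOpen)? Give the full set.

{DoorClosed, Ground, Floor2, Floor1, Moving}

States satisfying requested → EX doorOpen: {DoorClosed, Ground, Floor2, Floor1, Moving}.
States satisfying AG (requested → EX doorOpen): {DoorClosed, Ground, Floor2, Floor1, Moving}.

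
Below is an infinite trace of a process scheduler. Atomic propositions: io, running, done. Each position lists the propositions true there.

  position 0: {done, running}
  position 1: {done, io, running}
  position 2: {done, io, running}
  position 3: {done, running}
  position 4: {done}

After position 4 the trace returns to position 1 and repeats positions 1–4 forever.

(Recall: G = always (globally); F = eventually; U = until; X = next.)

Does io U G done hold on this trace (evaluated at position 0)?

Walking from position 0: G done first holds at position 0, and io holds at every earlier position along the way, so io U G done holds.

Holds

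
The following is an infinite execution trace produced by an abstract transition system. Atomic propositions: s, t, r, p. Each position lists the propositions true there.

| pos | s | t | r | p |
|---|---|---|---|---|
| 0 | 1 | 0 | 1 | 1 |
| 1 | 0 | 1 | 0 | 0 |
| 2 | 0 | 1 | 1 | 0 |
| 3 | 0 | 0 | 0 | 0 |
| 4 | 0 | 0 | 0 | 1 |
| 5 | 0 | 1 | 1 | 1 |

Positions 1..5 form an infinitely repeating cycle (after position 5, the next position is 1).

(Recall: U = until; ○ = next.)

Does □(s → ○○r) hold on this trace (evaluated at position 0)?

Satisfied

s → ○○r holds at every position 0..5, and those are all positions ever visited, so □(s → ○○r) holds.
Positions where s holds: 0.
Check ○○r at each: 0→ok.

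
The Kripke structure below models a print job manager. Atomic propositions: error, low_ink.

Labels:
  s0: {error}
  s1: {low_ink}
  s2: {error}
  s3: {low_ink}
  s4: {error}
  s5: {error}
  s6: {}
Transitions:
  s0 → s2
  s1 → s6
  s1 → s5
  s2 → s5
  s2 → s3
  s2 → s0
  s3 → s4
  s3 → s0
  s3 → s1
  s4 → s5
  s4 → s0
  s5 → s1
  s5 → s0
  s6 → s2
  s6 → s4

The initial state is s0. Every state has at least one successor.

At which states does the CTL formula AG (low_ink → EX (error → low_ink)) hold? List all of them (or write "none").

{s0, s1, s2, s3, s4, s5, s6}

States satisfying low_ink → EX (error → low_ink): {s0, s1, s2, s3, s4, s5, s6}.
States satisfying AG (low_ink → EX (error → low_ink)): {s0, s1, s2, s3, s4, s5, s6}.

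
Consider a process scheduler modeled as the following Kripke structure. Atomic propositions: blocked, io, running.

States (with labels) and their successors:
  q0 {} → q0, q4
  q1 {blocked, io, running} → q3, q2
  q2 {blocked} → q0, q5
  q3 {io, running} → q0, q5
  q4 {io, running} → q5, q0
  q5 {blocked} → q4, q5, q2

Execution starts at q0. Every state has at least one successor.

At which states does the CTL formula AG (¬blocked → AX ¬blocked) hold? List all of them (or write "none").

none

States satisfying ¬blocked → AX ¬blocked: {q0, q1, q2, q5}.
States satisfying AG (¬blocked → AX ¬blocked): ∅.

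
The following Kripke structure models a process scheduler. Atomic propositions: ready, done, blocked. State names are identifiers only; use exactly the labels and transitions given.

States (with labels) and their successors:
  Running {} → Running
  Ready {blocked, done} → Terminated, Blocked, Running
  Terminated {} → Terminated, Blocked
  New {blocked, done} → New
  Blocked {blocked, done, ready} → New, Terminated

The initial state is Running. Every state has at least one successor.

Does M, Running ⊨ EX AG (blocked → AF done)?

Yes

States satisfying AG (blocked → AF done): {Running, Ready, Terminated, New, Blocked}.
States satisfying EX AG (blocked → AF done): {Running, Ready, Terminated, New, Blocked}.
Running ∈ Sat(EX AG (blocked → AF done)).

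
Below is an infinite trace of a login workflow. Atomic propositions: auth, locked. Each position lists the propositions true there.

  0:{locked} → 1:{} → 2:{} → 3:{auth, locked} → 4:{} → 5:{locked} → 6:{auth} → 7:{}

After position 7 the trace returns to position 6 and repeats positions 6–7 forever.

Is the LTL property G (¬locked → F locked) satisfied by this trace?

¬locked → F locked must hold at every position from 0 onward. It fails at position 6, so G (¬locked → F locked) is false.
Positions where ¬locked holds: 1, 2, 4, 6, 7.
Check F locked at each: 1→ok, 2→ok, 4→ok, 6→fails, 7→fails.

Does not hold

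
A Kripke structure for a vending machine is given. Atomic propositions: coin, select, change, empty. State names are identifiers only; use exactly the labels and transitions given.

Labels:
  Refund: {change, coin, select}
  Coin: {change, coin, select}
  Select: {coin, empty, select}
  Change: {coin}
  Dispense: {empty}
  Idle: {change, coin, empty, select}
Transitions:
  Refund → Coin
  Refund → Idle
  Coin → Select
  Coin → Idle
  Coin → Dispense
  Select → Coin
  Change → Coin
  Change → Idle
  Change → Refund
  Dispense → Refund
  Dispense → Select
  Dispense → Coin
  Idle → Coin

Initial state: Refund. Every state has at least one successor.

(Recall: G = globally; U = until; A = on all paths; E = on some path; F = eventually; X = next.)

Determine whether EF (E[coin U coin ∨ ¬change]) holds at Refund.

States satisfying E[coin U coin ∨ ¬change]: {Refund, Coin, Select, Change, Dispense, Idle}.
States satisfying EF (E[coin U coin ∨ ¬change]): {Refund, Coin, Select, Change, Dispense, Idle}.
Some path from Refund reaches a state where E[coin U coin ∨ ¬change] holds.
Refund ∈ Sat(EF (E[coin U coin ∨ ¬change])).

Yes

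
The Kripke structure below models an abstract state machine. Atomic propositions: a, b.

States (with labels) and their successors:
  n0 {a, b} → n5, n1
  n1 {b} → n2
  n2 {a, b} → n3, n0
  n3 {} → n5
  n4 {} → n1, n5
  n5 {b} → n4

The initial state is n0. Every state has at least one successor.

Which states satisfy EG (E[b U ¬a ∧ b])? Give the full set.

{n0, n1, n2}

States satisfying E[b U ¬a ∧ b]: {n0, n1, n2, n5}.
States satisfying EG (E[b U ¬a ∧ b]): {n0, n1, n2}.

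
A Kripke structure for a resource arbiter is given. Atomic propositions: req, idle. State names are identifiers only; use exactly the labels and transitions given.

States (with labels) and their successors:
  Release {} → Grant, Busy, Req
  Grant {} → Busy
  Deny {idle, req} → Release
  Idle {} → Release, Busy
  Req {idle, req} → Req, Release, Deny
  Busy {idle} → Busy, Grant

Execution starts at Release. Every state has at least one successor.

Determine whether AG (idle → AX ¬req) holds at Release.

No

States satisfying idle → AX ¬req: {Release, Grant, Deny, Idle, Busy}.
States satisfying AG (idle → AX ¬req): {Grant, Busy}.
Req is reachable from Release and violates idle → AX ¬req, so AG fails at Release.
Release ∉ Sat(AG (idle → AX ¬req)).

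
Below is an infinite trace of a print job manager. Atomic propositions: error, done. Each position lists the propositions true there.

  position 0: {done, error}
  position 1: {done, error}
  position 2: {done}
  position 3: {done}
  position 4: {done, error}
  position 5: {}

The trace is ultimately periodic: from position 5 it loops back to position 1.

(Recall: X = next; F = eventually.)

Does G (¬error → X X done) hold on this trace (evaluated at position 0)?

¬error → X X done must hold at every position from 0 onward. It fails at position 3, so G (¬error → X X done) is false.
Positions where ¬error holds: 2, 3, 5.
Check X X done at each: 2→ok, 3→fails, 5→ok.

Violated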